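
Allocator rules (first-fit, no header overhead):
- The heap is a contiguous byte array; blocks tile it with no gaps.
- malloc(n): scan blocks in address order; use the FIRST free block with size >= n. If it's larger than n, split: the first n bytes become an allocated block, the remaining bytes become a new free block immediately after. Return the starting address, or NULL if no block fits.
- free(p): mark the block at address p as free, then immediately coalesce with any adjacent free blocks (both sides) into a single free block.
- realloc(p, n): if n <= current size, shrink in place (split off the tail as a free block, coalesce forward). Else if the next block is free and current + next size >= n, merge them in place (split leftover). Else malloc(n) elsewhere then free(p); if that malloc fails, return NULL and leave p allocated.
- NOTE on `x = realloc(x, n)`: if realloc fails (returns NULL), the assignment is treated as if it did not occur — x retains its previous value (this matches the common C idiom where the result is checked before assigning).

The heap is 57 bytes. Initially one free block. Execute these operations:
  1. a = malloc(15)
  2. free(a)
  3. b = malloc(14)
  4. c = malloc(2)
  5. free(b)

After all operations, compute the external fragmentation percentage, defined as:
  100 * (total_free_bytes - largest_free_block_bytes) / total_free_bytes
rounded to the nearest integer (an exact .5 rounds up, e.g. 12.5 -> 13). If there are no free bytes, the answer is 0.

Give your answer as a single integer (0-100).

Answer: 25

Derivation:
Op 1: a = malloc(15) -> a = 0; heap: [0-14 ALLOC][15-56 FREE]
Op 2: free(a) -> (freed a); heap: [0-56 FREE]
Op 3: b = malloc(14) -> b = 0; heap: [0-13 ALLOC][14-56 FREE]
Op 4: c = malloc(2) -> c = 14; heap: [0-13 ALLOC][14-15 ALLOC][16-56 FREE]
Op 5: free(b) -> (freed b); heap: [0-13 FREE][14-15 ALLOC][16-56 FREE]
Free blocks: [14 41] total_free=55 largest=41 -> 100*(55-41)/55 = 1400/55 ≈ 25.455 -> rounds to 25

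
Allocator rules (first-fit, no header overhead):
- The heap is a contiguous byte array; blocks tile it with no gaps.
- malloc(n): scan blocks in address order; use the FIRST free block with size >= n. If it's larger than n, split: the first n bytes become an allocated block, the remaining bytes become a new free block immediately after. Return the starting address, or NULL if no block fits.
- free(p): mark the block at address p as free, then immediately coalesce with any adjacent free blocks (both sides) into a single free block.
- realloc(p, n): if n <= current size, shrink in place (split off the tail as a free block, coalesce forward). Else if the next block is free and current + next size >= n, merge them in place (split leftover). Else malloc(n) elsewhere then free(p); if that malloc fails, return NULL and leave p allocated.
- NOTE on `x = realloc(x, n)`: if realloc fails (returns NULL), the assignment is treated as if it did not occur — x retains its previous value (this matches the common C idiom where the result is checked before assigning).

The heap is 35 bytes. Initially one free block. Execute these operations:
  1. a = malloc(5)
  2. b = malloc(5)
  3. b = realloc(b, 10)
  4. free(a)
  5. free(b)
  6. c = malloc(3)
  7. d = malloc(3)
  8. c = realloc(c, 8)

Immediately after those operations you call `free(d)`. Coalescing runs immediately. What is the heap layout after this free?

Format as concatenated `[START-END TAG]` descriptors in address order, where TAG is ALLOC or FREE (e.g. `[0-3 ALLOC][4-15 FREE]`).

Op 1: a = malloc(5) -> a = 0; heap: [0-4 ALLOC][5-34 FREE]
Op 2: b = malloc(5) -> b = 5; heap: [0-4 ALLOC][5-9 ALLOC][10-34 FREE]
Op 3: b = realloc(b, 10) -> b = 5; heap: [0-4 ALLOC][5-14 ALLOC][15-34 FREE]
Op 4: free(a) -> (freed a); heap: [0-4 FREE][5-14 ALLOC][15-34 FREE]
Op 5: free(b) -> (freed b); heap: [0-34 FREE]
Op 6: c = malloc(3) -> c = 0; heap: [0-2 ALLOC][3-34 FREE]
Op 7: d = malloc(3) -> d = 3; heap: [0-2 ALLOC][3-5 ALLOC][6-34 FREE]
Op 8: c = realloc(c, 8) -> c = 6; heap: [0-2 FREE][3-5 ALLOC][6-13 ALLOC][14-34 FREE]
free(d): d = 3 -> block [3-5 ALLOC]; mark free, coalesce with adjacent free neighbors -> [0-5 FREE][6-13 ALLOC][14-34 FREE]

Answer: [0-5 FREE][6-13 ALLOC][14-34 FREE]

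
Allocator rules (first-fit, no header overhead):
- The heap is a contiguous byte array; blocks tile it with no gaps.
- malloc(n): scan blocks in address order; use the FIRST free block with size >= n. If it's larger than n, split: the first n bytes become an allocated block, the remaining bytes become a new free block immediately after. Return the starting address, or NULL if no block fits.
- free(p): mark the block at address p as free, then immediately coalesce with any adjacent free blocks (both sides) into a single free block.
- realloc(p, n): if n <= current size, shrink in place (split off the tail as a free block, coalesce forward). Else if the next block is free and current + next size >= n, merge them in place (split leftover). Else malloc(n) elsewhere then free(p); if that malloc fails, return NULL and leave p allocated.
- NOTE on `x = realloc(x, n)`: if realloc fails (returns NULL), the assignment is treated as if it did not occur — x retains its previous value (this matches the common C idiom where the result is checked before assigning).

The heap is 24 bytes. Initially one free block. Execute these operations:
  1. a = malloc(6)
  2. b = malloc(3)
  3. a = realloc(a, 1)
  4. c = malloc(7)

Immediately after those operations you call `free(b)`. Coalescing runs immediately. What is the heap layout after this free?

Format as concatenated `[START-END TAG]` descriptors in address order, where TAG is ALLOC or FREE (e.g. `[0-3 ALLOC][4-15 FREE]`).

Op 1: a = malloc(6) -> a = 0; heap: [0-5 ALLOC][6-23 FREE]
Op 2: b = malloc(3) -> b = 6; heap: [0-5 ALLOC][6-8 ALLOC][9-23 FREE]
Op 3: a = realloc(a, 1) -> a = 0; heap: [0-0 ALLOC][1-5 FREE][6-8 ALLOC][9-23 FREE]
Op 4: c = malloc(7) -> c = 9; heap: [0-0 ALLOC][1-5 FREE][6-8 ALLOC][9-15 ALLOC][16-23 FREE]
free(b): b = 6 -> block [6-8 ALLOC]; mark free, coalesce with adjacent free neighbors -> [0-0 ALLOC][1-8 FREE][9-15 ALLOC][16-23 FREE]

Answer: [0-0 ALLOC][1-8 FREE][9-15 ALLOC][16-23 FREE]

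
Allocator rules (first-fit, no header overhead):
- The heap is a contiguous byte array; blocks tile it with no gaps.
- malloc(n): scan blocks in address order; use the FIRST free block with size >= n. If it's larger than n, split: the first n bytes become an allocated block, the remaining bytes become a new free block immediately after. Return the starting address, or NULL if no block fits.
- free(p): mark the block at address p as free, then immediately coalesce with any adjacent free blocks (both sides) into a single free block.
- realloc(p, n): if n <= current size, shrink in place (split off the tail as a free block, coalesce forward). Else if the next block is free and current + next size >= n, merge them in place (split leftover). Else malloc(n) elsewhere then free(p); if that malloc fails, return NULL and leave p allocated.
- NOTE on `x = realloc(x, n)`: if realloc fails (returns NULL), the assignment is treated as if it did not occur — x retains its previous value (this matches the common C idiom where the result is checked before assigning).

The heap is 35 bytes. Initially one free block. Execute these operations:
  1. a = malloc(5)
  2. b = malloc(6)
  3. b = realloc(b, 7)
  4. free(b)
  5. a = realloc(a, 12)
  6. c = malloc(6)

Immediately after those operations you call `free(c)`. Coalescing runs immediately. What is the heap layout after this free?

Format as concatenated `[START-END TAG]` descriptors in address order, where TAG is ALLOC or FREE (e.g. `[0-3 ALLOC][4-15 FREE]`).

Answer: [0-11 ALLOC][12-34 FREE]

Derivation:
Op 1: a = malloc(5) -> a = 0; heap: [0-4 ALLOC][5-34 FREE]
Op 2: b = malloc(6) -> b = 5; heap: [0-4 ALLOC][5-10 ALLOC][11-34 FREE]
Op 3: b = realloc(b, 7) -> b = 5; heap: [0-4 ALLOC][5-11 ALLOC][12-34 FREE]
Op 4: free(b) -> (freed b); heap: [0-4 ALLOC][5-34 FREE]
Op 5: a = realloc(a, 12) -> a = 0; heap: [0-11 ALLOC][12-34 FREE]
Op 6: c = malloc(6) -> c = 12; heap: [0-11 ALLOC][12-17 ALLOC][18-34 FREE]
free(c): c = 12 -> block [12-17 ALLOC]; mark free, coalesce with adjacent free neighbors -> [0-11 ALLOC][12-34 FREE]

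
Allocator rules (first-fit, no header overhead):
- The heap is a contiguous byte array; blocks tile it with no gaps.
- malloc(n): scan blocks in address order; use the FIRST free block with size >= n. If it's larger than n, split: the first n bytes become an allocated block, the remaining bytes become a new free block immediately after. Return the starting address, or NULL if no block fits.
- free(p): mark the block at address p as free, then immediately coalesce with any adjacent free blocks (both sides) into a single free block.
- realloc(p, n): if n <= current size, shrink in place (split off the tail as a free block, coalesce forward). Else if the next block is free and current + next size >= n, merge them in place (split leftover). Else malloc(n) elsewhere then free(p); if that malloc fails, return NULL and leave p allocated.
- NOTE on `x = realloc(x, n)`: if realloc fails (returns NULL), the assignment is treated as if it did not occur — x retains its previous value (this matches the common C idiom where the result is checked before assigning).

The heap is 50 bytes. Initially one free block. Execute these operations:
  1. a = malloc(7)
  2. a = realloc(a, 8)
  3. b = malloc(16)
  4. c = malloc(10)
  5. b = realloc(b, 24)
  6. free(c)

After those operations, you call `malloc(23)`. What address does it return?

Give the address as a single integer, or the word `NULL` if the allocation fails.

Answer: 24

Derivation:
Op 1: a = malloc(7) -> a = 0; heap: [0-6 ALLOC][7-49 FREE]
Op 2: a = realloc(a, 8) -> a = 0; heap: [0-7 ALLOC][8-49 FREE]
Op 3: b = malloc(16) -> b = 8; heap: [0-7 ALLOC][8-23 ALLOC][24-49 FREE]
Op 4: c = malloc(10) -> c = 24; heap: [0-7 ALLOC][8-23 ALLOC][24-33 ALLOC][34-49 FREE]
Op 5: b = realloc(b, 24) -> NULL (b unchanged); heap: [0-7 ALLOC][8-23 ALLOC][24-33 ALLOC][34-49 FREE]
Op 6: free(c) -> (freed c); heap: [0-7 ALLOC][8-23 ALLOC][24-49 FREE]
malloc(23): first-fit scan over [0-7 ALLOC][8-23 ALLOC][24-49 FREE] -> 24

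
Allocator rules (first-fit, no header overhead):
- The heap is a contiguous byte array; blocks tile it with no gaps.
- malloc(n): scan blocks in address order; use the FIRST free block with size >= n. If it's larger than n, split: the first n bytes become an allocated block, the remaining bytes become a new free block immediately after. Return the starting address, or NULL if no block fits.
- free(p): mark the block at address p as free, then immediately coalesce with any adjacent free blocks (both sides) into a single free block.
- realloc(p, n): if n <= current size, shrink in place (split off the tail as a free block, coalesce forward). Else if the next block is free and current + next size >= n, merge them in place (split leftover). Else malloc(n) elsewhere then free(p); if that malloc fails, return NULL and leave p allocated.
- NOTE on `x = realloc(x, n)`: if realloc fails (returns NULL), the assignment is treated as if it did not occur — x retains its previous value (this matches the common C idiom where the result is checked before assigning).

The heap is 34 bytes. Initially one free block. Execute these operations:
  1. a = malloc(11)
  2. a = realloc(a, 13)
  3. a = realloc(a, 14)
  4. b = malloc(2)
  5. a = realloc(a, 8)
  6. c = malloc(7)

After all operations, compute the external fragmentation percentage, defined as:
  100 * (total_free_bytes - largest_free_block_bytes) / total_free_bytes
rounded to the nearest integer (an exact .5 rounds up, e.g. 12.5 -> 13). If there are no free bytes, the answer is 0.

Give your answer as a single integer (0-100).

Op 1: a = malloc(11) -> a = 0; heap: [0-10 ALLOC][11-33 FREE]
Op 2: a = realloc(a, 13) -> a = 0; heap: [0-12 ALLOC][13-33 FREE]
Op 3: a = realloc(a, 14) -> a = 0; heap: [0-13 ALLOC][14-33 FREE]
Op 4: b = malloc(2) -> b = 14; heap: [0-13 ALLOC][14-15 ALLOC][16-33 FREE]
Op 5: a = realloc(a, 8) -> a = 0; heap: [0-7 ALLOC][8-13 FREE][14-15 ALLOC][16-33 FREE]
Op 6: c = malloc(7) -> c = 16; heap: [0-7 ALLOC][8-13 FREE][14-15 ALLOC][16-22 ALLOC][23-33 FREE]
Free blocks: [6 11] total_free=17 largest=11 -> 100*(17-11)/17 = 600/17 ≈ 35.294 -> rounds to 35

Answer: 35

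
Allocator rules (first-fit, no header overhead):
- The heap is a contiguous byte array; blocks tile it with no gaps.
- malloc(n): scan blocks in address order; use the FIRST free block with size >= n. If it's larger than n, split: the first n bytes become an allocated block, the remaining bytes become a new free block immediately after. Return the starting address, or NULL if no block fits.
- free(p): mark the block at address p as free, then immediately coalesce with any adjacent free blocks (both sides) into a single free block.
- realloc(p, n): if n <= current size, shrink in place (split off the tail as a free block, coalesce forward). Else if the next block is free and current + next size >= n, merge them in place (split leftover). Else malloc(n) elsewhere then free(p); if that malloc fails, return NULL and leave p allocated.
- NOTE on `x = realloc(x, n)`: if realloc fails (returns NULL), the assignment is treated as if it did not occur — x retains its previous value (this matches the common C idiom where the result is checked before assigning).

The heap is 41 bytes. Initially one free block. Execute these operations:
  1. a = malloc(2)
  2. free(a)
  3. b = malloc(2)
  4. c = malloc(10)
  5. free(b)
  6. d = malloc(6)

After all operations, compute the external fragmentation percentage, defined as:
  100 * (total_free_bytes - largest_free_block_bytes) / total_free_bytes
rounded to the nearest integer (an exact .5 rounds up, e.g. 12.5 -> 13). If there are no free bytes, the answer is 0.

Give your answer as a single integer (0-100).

Answer: 8

Derivation:
Op 1: a = malloc(2) -> a = 0; heap: [0-1 ALLOC][2-40 FREE]
Op 2: free(a) -> (freed a); heap: [0-40 FREE]
Op 3: b = malloc(2) -> b = 0; heap: [0-1 ALLOC][2-40 FREE]
Op 4: c = malloc(10) -> c = 2; heap: [0-1 ALLOC][2-11 ALLOC][12-40 FREE]
Op 5: free(b) -> (freed b); heap: [0-1 FREE][2-11 ALLOC][12-40 FREE]
Op 6: d = malloc(6) -> d = 12; heap: [0-1 FREE][2-11 ALLOC][12-17 ALLOC][18-40 FREE]
Free blocks: [2 23] total_free=25 largest=23 -> 100*(25-23)/25 = 200/25 = 8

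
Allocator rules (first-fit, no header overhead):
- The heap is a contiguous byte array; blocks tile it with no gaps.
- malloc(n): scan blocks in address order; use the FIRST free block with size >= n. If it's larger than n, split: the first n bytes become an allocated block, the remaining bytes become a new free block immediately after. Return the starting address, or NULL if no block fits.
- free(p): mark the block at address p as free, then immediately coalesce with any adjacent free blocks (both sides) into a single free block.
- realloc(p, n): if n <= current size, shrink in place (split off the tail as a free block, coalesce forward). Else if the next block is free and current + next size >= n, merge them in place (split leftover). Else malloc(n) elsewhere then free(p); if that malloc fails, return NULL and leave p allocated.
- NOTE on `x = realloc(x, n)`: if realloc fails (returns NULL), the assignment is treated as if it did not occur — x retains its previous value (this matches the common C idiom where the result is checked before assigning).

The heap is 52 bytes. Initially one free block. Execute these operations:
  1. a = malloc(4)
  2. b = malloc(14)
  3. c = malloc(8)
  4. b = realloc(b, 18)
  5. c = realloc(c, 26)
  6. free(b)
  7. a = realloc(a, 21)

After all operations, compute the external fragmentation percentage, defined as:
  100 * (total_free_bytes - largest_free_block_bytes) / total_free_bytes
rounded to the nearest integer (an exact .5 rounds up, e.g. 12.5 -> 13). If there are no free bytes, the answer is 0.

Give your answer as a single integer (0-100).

Answer: 22

Derivation:
Op 1: a = malloc(4) -> a = 0; heap: [0-3 ALLOC][4-51 FREE]
Op 2: b = malloc(14) -> b = 4; heap: [0-3 ALLOC][4-17 ALLOC][18-51 FREE]
Op 3: c = malloc(8) -> c = 18; heap: [0-3 ALLOC][4-17 ALLOC][18-25 ALLOC][26-51 FREE]
Op 4: b = realloc(b, 18) -> b = 26; heap: [0-3 ALLOC][4-17 FREE][18-25 ALLOC][26-43 ALLOC][44-51 FREE]
Op 5: c = realloc(c, 26) -> NULL (c unchanged); heap: [0-3 ALLOC][4-17 FREE][18-25 ALLOC][26-43 ALLOC][44-51 FREE]
Op 6: free(b) -> (freed b); heap: [0-3 ALLOC][4-17 FREE][18-25 ALLOC][26-51 FREE]
Op 7: a = realloc(a, 21) -> a = 26; heap: [0-17 FREE][18-25 ALLOC][26-46 ALLOC][47-51 FREE]
Free blocks: [18 5] total_free=23 largest=18 -> 100*(23-18)/23 = 500/23 ≈ 21.739 -> rounds to 22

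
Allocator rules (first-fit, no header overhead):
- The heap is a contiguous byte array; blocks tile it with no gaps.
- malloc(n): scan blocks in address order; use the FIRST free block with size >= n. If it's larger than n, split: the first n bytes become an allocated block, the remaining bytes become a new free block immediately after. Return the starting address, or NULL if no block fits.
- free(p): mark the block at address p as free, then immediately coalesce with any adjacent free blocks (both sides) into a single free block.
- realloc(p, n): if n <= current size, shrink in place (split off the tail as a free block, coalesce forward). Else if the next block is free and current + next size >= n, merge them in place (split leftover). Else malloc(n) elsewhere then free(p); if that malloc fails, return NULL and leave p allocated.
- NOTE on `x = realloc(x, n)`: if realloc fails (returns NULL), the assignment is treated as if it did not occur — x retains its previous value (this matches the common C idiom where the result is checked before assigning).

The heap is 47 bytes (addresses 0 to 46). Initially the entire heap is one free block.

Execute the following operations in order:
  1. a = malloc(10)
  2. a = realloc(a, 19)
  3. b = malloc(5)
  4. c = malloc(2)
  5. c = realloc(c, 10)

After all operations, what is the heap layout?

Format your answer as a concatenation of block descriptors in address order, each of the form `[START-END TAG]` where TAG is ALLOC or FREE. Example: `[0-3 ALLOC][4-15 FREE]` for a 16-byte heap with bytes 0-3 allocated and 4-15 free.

Op 1: a = malloc(10) -> a = 0; heap: [0-9 ALLOC][10-46 FREE]
Op 2: a = realloc(a, 19) -> a = 0; heap: [0-18 ALLOC][19-46 FREE]
Op 3: b = malloc(5) -> b = 19; heap: [0-18 ALLOC][19-23 ALLOC][24-46 FREE]
Op 4: c = malloc(2) -> c = 24; heap: [0-18 ALLOC][19-23 ALLOC][24-25 ALLOC][26-46 FREE]
Op 5: c = realloc(c, 10) -> c = 24; heap: [0-18 ALLOC][19-23 ALLOC][24-33 ALLOC][34-46 FREE]

Answer: [0-18 ALLOC][19-23 ALLOC][24-33 ALLOC][34-46 FREE]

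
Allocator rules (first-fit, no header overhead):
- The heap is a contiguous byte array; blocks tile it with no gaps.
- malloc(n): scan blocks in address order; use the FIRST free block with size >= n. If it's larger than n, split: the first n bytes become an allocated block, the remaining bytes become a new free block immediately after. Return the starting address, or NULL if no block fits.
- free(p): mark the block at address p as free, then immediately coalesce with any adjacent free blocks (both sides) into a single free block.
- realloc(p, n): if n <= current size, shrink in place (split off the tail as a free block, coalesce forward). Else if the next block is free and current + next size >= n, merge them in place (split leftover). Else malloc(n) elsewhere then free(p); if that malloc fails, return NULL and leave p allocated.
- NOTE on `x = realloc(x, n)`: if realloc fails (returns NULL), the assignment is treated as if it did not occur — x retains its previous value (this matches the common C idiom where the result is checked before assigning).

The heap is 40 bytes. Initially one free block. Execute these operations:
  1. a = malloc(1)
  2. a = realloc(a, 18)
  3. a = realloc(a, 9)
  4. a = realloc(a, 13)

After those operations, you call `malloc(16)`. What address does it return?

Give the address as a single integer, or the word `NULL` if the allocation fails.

Op 1: a = malloc(1) -> a = 0; heap: [0-0 ALLOC][1-39 FREE]
Op 2: a = realloc(a, 18) -> a = 0; heap: [0-17 ALLOC][18-39 FREE]
Op 3: a = realloc(a, 9) -> a = 0; heap: [0-8 ALLOC][9-39 FREE]
Op 4: a = realloc(a, 13) -> a = 0; heap: [0-12 ALLOC][13-39 FREE]
malloc(16): first-fit scan over [0-12 ALLOC][13-39 FREE] -> 13

Answer: 13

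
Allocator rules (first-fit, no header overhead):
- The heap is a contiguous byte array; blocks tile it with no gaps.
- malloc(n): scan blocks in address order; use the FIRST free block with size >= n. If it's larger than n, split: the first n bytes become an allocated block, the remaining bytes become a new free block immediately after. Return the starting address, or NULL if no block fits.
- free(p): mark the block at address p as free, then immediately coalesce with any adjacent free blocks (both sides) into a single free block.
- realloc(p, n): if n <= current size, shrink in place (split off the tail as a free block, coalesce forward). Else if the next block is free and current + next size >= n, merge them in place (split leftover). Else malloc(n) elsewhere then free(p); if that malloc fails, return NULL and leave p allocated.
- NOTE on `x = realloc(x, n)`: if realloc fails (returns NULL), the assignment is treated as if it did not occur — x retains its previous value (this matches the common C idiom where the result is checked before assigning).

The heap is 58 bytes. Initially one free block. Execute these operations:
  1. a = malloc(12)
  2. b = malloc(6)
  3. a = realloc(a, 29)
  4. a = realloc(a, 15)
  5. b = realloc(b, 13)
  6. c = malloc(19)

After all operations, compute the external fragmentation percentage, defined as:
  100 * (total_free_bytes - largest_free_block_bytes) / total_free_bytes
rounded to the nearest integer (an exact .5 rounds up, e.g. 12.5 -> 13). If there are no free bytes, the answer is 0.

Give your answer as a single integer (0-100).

Answer: 40

Derivation:
Op 1: a = malloc(12) -> a = 0; heap: [0-11 ALLOC][12-57 FREE]
Op 2: b = malloc(6) -> b = 12; heap: [0-11 ALLOC][12-17 ALLOC][18-57 FREE]
Op 3: a = realloc(a, 29) -> a = 18; heap: [0-11 FREE][12-17 ALLOC][18-46 ALLOC][47-57 FREE]
Op 4: a = realloc(a, 15) -> a = 18; heap: [0-11 FREE][12-17 ALLOC][18-32 ALLOC][33-57 FREE]
Op 5: b = realloc(b, 13) -> b = 33; heap: [0-17 FREE][18-32 ALLOC][33-45 ALLOC][46-57 FREE]
Op 6: c = malloc(19) -> c = NULL; heap: [0-17 FREE][18-32 ALLOC][33-45 ALLOC][46-57 FREE]
Free blocks: [18 12] total_free=30 largest=18 -> 100*(30-18)/30 = 1200/30 = 40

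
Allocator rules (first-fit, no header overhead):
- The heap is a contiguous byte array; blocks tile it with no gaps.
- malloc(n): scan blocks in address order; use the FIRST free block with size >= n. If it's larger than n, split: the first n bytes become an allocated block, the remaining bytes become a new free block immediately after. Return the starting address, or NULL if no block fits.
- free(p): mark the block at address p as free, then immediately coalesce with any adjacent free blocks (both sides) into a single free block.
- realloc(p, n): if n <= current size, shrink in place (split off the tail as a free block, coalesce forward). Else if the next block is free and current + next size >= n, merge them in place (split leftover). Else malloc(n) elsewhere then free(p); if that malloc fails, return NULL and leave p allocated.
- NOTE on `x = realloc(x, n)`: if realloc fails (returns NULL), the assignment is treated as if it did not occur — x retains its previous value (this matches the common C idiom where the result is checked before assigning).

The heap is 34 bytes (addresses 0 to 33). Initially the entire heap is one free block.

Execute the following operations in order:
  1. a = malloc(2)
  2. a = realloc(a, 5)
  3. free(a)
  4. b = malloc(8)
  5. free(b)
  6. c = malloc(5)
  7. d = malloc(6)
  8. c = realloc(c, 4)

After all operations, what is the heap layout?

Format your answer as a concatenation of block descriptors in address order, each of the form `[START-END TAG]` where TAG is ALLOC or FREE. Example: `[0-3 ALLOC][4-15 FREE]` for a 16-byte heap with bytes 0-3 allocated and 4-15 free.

Op 1: a = malloc(2) -> a = 0; heap: [0-1 ALLOC][2-33 FREE]
Op 2: a = realloc(a, 5) -> a = 0; heap: [0-4 ALLOC][5-33 FREE]
Op 3: free(a) -> (freed a); heap: [0-33 FREE]
Op 4: b = malloc(8) -> b = 0; heap: [0-7 ALLOC][8-33 FREE]
Op 5: free(b) -> (freed b); heap: [0-33 FREE]
Op 6: c = malloc(5) -> c = 0; heap: [0-4 ALLOC][5-33 FREE]
Op 7: d = malloc(6) -> d = 5; heap: [0-4 ALLOC][5-10 ALLOC][11-33 FREE]
Op 8: c = realloc(c, 4) -> c = 0; heap: [0-3 ALLOC][4-4 FREE][5-10 ALLOC][11-33 FREE]

Answer: [0-3 ALLOC][4-4 FREE][5-10 ALLOC][11-33 FREE]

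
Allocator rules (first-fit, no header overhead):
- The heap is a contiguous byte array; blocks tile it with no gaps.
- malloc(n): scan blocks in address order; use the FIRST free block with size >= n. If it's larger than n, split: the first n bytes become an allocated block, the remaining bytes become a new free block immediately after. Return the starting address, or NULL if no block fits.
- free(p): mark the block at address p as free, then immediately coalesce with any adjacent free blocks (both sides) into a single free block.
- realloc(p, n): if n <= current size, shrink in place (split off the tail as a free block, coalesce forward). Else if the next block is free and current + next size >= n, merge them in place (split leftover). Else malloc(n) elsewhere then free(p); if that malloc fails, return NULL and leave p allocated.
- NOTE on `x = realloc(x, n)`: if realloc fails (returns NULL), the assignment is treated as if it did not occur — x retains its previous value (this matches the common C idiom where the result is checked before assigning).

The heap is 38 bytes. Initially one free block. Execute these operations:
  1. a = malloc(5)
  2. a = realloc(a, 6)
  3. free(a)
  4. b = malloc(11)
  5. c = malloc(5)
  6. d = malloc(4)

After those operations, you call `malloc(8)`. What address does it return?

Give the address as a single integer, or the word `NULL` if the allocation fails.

Answer: 20

Derivation:
Op 1: a = malloc(5) -> a = 0; heap: [0-4 ALLOC][5-37 FREE]
Op 2: a = realloc(a, 6) -> a = 0; heap: [0-5 ALLOC][6-37 FREE]
Op 3: free(a) -> (freed a); heap: [0-37 FREE]
Op 4: b = malloc(11) -> b = 0; heap: [0-10 ALLOC][11-37 FREE]
Op 5: c = malloc(5) -> c = 11; heap: [0-10 ALLOC][11-15 ALLOC][16-37 FREE]
Op 6: d = malloc(4) -> d = 16; heap: [0-10 ALLOC][11-15 ALLOC][16-19 ALLOC][20-37 FREE]
malloc(8): first-fit scan over [0-10 ALLOC][11-15 ALLOC][16-19 ALLOC][20-37 FREE] -> 20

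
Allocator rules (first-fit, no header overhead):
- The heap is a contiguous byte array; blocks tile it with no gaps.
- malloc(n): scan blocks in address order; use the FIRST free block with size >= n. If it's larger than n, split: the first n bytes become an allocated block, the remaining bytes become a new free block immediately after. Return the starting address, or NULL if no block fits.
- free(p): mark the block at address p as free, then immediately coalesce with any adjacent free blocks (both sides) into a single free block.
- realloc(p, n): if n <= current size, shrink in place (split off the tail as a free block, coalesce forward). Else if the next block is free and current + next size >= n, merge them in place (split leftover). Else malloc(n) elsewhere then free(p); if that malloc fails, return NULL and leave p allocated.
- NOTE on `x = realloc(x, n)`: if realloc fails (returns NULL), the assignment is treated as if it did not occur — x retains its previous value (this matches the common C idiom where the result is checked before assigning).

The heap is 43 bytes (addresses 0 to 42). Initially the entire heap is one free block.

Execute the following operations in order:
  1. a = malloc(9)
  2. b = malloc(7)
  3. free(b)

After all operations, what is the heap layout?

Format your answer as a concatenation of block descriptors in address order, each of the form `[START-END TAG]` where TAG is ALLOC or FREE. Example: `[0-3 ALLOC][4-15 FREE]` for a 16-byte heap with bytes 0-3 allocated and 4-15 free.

Answer: [0-8 ALLOC][9-42 FREE]

Derivation:
Op 1: a = malloc(9) -> a = 0; heap: [0-8 ALLOC][9-42 FREE]
Op 2: b = malloc(7) -> b = 9; heap: [0-8 ALLOC][9-15 ALLOC][16-42 FREE]
Op 3: free(b) -> (freed b); heap: [0-8 ALLOC][9-42 FREE]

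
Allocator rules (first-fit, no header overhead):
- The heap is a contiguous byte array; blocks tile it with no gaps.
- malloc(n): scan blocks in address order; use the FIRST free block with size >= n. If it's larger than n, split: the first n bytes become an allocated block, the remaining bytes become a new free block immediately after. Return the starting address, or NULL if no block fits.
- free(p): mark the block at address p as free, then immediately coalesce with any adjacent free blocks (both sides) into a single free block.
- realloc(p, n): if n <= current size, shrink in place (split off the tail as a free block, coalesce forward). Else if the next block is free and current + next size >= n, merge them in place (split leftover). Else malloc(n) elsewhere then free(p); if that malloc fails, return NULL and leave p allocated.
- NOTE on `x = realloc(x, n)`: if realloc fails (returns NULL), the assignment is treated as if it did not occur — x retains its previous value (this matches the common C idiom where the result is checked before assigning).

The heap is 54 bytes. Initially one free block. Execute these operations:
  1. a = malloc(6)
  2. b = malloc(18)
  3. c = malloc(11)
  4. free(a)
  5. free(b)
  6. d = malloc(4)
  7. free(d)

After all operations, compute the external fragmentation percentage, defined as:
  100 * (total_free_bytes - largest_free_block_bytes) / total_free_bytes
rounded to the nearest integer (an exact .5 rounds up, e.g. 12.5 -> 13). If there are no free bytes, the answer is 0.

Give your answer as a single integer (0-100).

Op 1: a = malloc(6) -> a = 0; heap: [0-5 ALLOC][6-53 FREE]
Op 2: b = malloc(18) -> b = 6; heap: [0-5 ALLOC][6-23 ALLOC][24-53 FREE]
Op 3: c = malloc(11) -> c = 24; heap: [0-5 ALLOC][6-23 ALLOC][24-34 ALLOC][35-53 FREE]
Op 4: free(a) -> (freed a); heap: [0-5 FREE][6-23 ALLOC][24-34 ALLOC][35-53 FREE]
Op 5: free(b) -> (freed b); heap: [0-23 FREE][24-34 ALLOC][35-53 FREE]
Op 6: d = malloc(4) -> d = 0; heap: [0-3 ALLOC][4-23 FREE][24-34 ALLOC][35-53 FREE]
Op 7: free(d) -> (freed d); heap: [0-23 FREE][24-34 ALLOC][35-53 FREE]
Free blocks: [24 19] total_free=43 largest=24 -> 100*(43-24)/43 = 1900/43 ≈ 44.186 -> rounds to 44

Answer: 44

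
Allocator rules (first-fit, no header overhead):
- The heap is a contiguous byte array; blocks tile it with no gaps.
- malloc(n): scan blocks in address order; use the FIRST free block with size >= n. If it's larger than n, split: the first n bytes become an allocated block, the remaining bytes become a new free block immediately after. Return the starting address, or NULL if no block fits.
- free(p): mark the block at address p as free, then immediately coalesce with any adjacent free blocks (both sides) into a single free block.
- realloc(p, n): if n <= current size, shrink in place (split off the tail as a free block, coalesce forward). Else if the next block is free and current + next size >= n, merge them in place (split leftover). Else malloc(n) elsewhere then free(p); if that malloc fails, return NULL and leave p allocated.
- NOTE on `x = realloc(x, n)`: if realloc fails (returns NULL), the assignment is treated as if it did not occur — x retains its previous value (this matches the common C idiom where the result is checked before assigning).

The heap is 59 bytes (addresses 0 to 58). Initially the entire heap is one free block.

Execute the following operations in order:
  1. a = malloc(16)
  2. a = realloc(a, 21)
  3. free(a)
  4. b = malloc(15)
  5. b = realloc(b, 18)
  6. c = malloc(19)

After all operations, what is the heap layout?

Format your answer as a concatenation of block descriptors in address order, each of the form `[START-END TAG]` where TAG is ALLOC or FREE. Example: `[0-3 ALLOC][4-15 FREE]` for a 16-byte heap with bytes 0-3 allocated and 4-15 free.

Op 1: a = malloc(16) -> a = 0; heap: [0-15 ALLOC][16-58 FREE]
Op 2: a = realloc(a, 21) -> a = 0; heap: [0-20 ALLOC][21-58 FREE]
Op 3: free(a) -> (freed a); heap: [0-58 FREE]
Op 4: b = malloc(15) -> b = 0; heap: [0-14 ALLOC][15-58 FREE]
Op 5: b = realloc(b, 18) -> b = 0; heap: [0-17 ALLOC][18-58 FREE]
Op 6: c = malloc(19) -> c = 18; heap: [0-17 ALLOC][18-36 ALLOC][37-58 FREE]

Answer: [0-17 ALLOC][18-36 ALLOC][37-58 FREE]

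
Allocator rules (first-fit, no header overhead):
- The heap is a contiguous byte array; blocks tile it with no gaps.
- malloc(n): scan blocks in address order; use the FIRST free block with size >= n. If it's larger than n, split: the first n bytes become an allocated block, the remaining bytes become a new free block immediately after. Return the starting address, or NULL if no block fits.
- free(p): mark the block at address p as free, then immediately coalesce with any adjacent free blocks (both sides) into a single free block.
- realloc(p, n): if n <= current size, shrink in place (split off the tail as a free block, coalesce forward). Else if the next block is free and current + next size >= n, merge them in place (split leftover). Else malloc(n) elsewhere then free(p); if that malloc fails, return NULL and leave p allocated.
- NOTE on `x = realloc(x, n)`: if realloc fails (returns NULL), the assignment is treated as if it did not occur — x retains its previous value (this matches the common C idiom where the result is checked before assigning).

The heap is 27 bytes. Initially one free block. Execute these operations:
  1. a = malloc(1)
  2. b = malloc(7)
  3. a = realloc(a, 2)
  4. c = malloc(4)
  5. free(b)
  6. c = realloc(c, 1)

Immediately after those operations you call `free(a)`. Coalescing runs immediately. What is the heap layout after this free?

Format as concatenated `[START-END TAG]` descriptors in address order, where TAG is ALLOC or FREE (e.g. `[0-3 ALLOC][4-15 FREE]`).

Op 1: a = malloc(1) -> a = 0; heap: [0-0 ALLOC][1-26 FREE]
Op 2: b = malloc(7) -> b = 1; heap: [0-0 ALLOC][1-7 ALLOC][8-26 FREE]
Op 3: a = realloc(a, 2) -> a = 8; heap: [0-0 FREE][1-7 ALLOC][8-9 ALLOC][10-26 FREE]
Op 4: c = malloc(4) -> c = 10; heap: [0-0 FREE][1-7 ALLOC][8-9 ALLOC][10-13 ALLOC][14-26 FREE]
Op 5: free(b) -> (freed b); heap: [0-7 FREE][8-9 ALLOC][10-13 ALLOC][14-26 FREE]
Op 6: c = realloc(c, 1) -> c = 10; heap: [0-7 FREE][8-9 ALLOC][10-10 ALLOC][11-26 FREE]
free(a): a = 8 -> block [8-9 ALLOC]; mark free, coalesce with adjacent free neighbors -> [0-9 FREE][10-10 ALLOC][11-26 FREE]

Answer: [0-9 FREE][10-10 ALLOC][11-26 FREE]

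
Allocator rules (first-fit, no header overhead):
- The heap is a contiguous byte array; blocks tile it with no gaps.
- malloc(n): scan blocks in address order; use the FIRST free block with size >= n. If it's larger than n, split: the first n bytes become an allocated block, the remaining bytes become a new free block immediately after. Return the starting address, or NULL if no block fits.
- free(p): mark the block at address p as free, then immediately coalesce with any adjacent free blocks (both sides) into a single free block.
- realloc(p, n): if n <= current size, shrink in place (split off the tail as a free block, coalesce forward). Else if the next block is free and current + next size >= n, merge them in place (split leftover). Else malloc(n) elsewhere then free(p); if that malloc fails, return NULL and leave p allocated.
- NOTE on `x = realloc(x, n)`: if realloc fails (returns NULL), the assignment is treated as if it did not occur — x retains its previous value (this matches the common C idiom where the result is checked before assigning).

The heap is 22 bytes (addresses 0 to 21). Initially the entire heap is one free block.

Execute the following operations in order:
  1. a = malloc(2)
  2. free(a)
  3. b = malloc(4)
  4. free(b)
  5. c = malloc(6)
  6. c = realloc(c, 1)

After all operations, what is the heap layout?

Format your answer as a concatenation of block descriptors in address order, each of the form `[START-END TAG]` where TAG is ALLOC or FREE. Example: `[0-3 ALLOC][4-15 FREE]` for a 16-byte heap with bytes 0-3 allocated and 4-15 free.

Op 1: a = malloc(2) -> a = 0; heap: [0-1 ALLOC][2-21 FREE]
Op 2: free(a) -> (freed a); heap: [0-21 FREE]
Op 3: b = malloc(4) -> b = 0; heap: [0-3 ALLOC][4-21 FREE]
Op 4: free(b) -> (freed b); heap: [0-21 FREE]
Op 5: c = malloc(6) -> c = 0; heap: [0-5 ALLOC][6-21 FREE]
Op 6: c = realloc(c, 1) -> c = 0; heap: [0-0 ALLOC][1-21 FREE]

Answer: [0-0 ALLOC][1-21 FREE]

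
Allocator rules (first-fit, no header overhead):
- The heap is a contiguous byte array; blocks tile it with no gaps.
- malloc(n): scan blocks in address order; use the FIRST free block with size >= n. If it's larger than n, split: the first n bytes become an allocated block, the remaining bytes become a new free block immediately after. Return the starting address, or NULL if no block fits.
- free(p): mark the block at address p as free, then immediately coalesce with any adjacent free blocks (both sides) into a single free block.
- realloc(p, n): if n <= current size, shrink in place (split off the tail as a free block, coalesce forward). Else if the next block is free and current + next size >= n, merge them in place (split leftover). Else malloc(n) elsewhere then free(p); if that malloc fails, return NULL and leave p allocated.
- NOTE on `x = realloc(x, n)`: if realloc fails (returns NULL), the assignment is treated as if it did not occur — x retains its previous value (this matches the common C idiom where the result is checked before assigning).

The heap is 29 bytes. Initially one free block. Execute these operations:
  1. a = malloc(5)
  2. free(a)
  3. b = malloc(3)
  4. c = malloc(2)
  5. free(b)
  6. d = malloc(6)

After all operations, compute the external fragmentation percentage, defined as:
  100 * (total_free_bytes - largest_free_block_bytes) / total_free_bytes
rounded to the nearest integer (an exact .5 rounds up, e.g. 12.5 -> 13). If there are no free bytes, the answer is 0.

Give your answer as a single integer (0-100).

Answer: 14

Derivation:
Op 1: a = malloc(5) -> a = 0; heap: [0-4 ALLOC][5-28 FREE]
Op 2: free(a) -> (freed a); heap: [0-28 FREE]
Op 3: b = malloc(3) -> b = 0; heap: [0-2 ALLOC][3-28 FREE]
Op 4: c = malloc(2) -> c = 3; heap: [0-2 ALLOC][3-4 ALLOC][5-28 FREE]
Op 5: free(b) -> (freed b); heap: [0-2 FREE][3-4 ALLOC][5-28 FREE]
Op 6: d = malloc(6) -> d = 5; heap: [0-2 FREE][3-4 ALLOC][5-10 ALLOC][11-28 FREE]
Free blocks: [3 18] total_free=21 largest=18 -> 100*(21-18)/21 = 300/21 ≈ 14.286 -> rounds to 14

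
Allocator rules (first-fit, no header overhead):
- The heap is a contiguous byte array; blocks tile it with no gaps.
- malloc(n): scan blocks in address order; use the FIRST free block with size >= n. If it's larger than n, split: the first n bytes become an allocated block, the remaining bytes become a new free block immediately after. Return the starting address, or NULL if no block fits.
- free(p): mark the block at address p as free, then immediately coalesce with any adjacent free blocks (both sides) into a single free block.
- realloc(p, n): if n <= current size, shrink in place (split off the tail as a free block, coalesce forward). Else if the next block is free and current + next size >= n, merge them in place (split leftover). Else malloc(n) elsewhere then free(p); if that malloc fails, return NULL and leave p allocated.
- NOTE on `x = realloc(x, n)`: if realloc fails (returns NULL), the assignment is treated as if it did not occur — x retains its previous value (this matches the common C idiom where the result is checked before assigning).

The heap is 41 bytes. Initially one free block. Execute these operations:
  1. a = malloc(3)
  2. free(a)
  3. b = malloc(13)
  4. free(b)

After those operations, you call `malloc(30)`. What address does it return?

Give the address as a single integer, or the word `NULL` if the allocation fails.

Answer: 0

Derivation:
Op 1: a = malloc(3) -> a = 0; heap: [0-2 ALLOC][3-40 FREE]
Op 2: free(a) -> (freed a); heap: [0-40 FREE]
Op 3: b = malloc(13) -> b = 0; heap: [0-12 ALLOC][13-40 FREE]
Op 4: free(b) -> (freed b); heap: [0-40 FREE]
malloc(30): first-fit scan over [0-40 FREE] -> 0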